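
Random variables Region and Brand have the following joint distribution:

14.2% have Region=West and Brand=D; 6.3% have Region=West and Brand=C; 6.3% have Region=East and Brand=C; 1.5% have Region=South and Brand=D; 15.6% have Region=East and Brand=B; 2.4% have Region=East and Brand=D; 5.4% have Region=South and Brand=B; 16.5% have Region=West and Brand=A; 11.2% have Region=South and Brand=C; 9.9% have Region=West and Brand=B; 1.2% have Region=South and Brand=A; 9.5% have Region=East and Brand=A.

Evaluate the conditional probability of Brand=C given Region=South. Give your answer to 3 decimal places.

P(Region=South) = 0.012 + 0.054 + 0.112 + 0.015 = 0.193.
P(Brand=C | Region=South) = 0.112/0.193 = 0.580.

0.580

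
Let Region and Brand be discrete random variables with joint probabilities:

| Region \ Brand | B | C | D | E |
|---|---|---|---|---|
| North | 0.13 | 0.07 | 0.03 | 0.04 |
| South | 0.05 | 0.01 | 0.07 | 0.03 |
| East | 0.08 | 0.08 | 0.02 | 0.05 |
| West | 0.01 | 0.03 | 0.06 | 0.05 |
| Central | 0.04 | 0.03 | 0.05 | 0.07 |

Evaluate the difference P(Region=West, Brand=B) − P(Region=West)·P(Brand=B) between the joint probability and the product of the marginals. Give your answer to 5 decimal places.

-0.03650

P(Region=West) = 0.01 + 0.03 + 0.06 + 0.05 = 0.15.
P(Brand=B) = 0.13 + 0.05 + 0.08 + 0.01 + 0.04 = 0.31.
P(Region=West, Brand=B) − P(Region=West)P(Brand=B) = 0.01 − 0.15×0.31 = -0.03650.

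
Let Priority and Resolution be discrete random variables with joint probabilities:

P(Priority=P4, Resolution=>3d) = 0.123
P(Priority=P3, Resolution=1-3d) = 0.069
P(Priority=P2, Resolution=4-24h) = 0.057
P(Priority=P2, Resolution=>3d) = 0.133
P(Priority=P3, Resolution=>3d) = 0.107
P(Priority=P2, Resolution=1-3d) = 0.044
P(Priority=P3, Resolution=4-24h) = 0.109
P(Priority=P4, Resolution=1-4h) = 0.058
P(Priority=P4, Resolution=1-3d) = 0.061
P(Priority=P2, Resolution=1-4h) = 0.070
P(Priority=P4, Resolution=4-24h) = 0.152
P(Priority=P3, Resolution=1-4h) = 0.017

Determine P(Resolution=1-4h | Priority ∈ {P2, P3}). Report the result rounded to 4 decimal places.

P(Priority=P2) = 0.070 + 0.057 + 0.044 + 0.133 = 0.304.
P(Priority=P3) = 0.017 + 0.109 + 0.069 + 0.107 = 0.302.
P(Priority ∈ {P2, P3}) = 0.304 + 0.302 = 0.606; P(Resolution=1-4h, Priority ∈ {P2, P3}) = 0.070 + 0.017 = 0.087.
P(Resolution=1-4h | Priority ∈ {P2, P3}) = 0.087/0.606 = 0.1436.

0.1436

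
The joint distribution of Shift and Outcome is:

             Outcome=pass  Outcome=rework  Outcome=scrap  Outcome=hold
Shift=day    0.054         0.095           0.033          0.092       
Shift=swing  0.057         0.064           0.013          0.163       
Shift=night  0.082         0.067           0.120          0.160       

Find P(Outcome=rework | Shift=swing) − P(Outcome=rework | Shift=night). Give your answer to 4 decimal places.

0.0593

P(Shift=swing) = 0.057 + 0.064 + 0.013 + 0.163 = 0.297; P(Outcome=rework | Shift=swing) = 0.064/0.297 = 0.21549.
P(Shift=night) = 0.082 + 0.067 + 0.120 + 0.160 = 0.429; P(Outcome=rework | Shift=night) = 0.067/0.429 = 0.15618.
Difference = 0.0593.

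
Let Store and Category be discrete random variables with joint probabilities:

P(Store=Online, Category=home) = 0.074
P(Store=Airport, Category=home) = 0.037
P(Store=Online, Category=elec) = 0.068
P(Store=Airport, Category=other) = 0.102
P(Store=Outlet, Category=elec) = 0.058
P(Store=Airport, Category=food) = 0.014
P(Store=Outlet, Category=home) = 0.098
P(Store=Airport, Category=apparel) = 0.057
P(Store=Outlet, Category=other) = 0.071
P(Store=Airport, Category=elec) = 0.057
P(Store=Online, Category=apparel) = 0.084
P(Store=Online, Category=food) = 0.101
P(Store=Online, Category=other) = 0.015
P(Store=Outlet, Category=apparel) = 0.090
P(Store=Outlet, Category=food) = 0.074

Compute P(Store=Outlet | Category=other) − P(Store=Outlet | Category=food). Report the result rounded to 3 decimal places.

P(Category=other) = 0.102 + 0.071 + 0.015 = 0.188; P(Store=Outlet | Category=other) = 0.071/0.188 = 0.3777.
P(Category=food) = 0.014 + 0.074 + 0.101 = 0.189; P(Store=Outlet | Category=food) = 0.074/0.189 = 0.3915.
Difference = -0.014.

-0.014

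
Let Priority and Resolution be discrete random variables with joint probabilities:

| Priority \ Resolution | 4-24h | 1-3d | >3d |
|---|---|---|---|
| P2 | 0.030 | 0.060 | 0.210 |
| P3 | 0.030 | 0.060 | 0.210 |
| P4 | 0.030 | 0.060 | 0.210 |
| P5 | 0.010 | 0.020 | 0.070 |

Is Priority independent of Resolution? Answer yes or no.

yes

Every cell satisfies P(Priority,Resolution) = P(Priority)·P(Resolution). For instance P(Priority=P5) = 0.100, P(Resolution=1-3d) = 0.200, and 0.100×0.200 = 0.020 matches the joint entry. So Priority and Resolution are independent.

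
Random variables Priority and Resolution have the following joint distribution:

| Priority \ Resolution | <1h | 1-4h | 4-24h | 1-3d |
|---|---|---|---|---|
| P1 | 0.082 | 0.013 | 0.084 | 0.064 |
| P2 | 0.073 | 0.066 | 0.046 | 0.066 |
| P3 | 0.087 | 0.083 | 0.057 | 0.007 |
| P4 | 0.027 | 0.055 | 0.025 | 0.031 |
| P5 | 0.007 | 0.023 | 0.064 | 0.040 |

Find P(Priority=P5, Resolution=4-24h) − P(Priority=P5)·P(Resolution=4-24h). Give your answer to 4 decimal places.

P(Priority=P5) = 0.007 + 0.023 + 0.064 + 0.040 = 0.134.
P(Resolution=4-24h) = 0.084 + 0.046 + 0.057 + 0.025 + 0.064 = 0.276.
P(Priority=P5, Resolution=4-24h) − P(Priority=P5)P(Resolution=4-24h) = 0.064 − 0.134×0.276 = 0.0270.

0.0270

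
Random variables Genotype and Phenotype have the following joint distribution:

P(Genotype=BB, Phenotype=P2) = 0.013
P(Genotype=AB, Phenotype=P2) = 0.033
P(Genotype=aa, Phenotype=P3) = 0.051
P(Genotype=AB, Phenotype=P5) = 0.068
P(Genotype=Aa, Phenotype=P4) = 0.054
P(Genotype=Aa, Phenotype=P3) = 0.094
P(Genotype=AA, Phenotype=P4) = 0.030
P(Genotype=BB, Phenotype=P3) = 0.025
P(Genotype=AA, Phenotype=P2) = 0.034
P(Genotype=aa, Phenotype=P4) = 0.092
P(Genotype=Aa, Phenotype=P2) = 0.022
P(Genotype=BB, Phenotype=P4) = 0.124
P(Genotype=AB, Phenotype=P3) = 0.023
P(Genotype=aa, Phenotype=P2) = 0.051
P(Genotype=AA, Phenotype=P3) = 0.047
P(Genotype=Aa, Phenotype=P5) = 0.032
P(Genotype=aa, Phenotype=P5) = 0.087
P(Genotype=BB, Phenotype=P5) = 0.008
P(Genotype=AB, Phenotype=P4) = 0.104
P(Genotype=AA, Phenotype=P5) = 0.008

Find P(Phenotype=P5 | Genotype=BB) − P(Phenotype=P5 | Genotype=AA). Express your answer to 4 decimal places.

P(Genotype=BB) = 0.013 + 0.025 + 0.124 + 0.008 = 0.170; P(Phenotype=P5 | Genotype=BB) = 0.008/0.170 = 0.04706.
P(Genotype=AA) = 0.034 + 0.047 + 0.030 + 0.008 = 0.119; P(Phenotype=P5 | Genotype=AA) = 0.008/0.119 = 0.06723.
Difference = -0.0202.

-0.0202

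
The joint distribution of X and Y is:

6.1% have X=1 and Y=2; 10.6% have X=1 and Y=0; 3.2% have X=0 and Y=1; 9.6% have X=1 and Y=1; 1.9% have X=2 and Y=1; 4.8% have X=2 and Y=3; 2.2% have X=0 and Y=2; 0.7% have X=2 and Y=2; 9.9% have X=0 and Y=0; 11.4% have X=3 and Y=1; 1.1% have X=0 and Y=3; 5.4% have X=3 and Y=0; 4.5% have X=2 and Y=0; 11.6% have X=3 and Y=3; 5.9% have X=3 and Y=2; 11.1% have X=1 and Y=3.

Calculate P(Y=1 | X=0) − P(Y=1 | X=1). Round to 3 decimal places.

-0.062

P(X=0) = 0.099 + 0.032 + 0.022 + 0.011 = 0.164; P(Y=1 | X=0) = 0.032/0.164 = 0.1951.
P(X=1) = 0.106 + 0.096 + 0.061 + 0.111 = 0.374; P(Y=1 | X=1) = 0.096/0.374 = 0.2567.
Difference = -0.062.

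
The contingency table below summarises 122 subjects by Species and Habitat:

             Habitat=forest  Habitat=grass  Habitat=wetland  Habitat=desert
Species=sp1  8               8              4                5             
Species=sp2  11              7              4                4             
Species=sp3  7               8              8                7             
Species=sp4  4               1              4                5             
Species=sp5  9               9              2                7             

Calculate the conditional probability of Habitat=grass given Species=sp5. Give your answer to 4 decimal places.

0.3333

Total with Species=sp5: 9 + 9 + 2 + 7 = 27.
P(Habitat=grass | Species=sp5) = 9/27 = 0.3333.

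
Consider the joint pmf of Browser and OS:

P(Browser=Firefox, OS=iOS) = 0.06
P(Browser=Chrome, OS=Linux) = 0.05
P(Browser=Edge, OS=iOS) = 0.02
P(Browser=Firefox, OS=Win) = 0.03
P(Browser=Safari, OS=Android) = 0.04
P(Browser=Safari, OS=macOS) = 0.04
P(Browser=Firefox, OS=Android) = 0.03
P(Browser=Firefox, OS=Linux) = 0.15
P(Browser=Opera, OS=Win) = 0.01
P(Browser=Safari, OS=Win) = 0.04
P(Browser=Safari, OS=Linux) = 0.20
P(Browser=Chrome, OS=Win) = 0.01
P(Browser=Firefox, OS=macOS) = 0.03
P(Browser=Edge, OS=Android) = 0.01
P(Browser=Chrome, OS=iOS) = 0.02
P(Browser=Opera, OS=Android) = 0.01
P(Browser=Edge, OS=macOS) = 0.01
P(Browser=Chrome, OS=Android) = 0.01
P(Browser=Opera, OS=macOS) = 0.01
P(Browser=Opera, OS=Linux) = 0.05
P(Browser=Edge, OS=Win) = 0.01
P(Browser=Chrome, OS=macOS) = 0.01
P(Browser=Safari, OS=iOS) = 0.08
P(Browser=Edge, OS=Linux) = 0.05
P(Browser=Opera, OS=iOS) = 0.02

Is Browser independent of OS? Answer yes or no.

yes

Every cell satisfies P(Browser,OS) = P(Browser)·P(OS). For instance P(Browser=Opera) = 0.10, P(OS=Linux) = 0.50, and 0.10×0.50 = 0.05 matches the joint entry. So Browser and OS are independent.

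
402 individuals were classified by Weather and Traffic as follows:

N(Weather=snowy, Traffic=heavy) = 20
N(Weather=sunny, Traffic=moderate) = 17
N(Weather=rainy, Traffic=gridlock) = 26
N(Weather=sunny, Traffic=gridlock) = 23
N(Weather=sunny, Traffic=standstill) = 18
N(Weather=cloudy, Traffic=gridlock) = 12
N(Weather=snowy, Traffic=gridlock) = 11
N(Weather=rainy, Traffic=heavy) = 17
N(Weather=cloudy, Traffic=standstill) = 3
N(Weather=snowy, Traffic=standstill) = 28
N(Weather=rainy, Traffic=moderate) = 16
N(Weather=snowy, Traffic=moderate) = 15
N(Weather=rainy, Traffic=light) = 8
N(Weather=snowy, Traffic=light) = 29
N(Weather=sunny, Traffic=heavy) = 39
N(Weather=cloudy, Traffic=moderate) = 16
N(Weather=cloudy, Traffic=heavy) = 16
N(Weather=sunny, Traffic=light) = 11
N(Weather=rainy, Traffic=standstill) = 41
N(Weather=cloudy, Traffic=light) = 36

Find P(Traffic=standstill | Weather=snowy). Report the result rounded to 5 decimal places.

Total with Weather=snowy: 29 + 15 + 20 + 11 + 28 = 103.
P(Traffic=standstill | Weather=snowy) = 28/103 = 0.27184.

0.27184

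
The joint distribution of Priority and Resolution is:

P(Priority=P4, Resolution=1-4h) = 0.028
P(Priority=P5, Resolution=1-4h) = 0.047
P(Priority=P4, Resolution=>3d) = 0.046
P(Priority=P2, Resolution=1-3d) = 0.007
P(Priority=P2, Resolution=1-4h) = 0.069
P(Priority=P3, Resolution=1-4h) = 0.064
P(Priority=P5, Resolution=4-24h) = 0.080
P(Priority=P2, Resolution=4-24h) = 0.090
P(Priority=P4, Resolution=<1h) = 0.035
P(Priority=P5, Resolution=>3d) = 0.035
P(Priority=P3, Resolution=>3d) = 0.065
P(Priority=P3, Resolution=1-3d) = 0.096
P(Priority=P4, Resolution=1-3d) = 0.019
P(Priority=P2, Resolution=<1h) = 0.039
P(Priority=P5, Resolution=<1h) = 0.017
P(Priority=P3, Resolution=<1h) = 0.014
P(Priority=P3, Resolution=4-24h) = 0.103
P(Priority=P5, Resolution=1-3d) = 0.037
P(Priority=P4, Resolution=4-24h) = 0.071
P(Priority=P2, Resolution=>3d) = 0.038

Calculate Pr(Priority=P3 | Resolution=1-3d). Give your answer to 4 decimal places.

0.6038

P(Resolution=1-3d) = 0.007 + 0.096 + 0.019 + 0.037 = 0.159.
P(Priority=P3 | Resolution=1-3d) = 0.096/0.159 = 0.6038.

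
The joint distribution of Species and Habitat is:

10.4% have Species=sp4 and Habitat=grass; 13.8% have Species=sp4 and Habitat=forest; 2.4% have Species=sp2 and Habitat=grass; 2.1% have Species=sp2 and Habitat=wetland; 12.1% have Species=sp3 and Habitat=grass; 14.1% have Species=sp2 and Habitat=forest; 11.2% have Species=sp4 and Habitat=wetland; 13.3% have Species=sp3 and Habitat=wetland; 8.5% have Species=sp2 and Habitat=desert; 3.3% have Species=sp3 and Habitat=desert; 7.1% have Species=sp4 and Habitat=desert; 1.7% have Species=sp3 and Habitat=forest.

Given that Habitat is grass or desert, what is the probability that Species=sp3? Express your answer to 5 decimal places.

P(Habitat=grass) = 0.024 + 0.121 + 0.104 = 0.249.
P(Habitat=desert) = 0.085 + 0.033 + 0.071 = 0.189.
P(Habitat ∈ {grass, desert}) = 0.249 + 0.189 = 0.438; P(Species=sp3, Habitat ∈ {grass, desert}) = 0.121 + 0.033 = 0.154.
P(Species=sp3 | Habitat ∈ {grass, desert}) = 0.154/0.438 = 0.35160.

0.35160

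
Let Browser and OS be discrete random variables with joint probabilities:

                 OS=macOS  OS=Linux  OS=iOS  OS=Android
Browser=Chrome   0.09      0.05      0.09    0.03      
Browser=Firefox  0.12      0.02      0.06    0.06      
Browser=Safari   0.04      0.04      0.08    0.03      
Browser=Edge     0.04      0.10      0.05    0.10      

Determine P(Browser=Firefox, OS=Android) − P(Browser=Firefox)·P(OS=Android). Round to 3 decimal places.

0.003

P(Browser=Firefox) = 0.12 + 0.02 + 0.06 + 0.06 = 0.26.
P(OS=Android) = 0.03 + 0.06 + 0.03 + 0.10 = 0.22.
P(Browser=Firefox, OS=Android) − P(Browser=Firefox)P(OS=Android) = 0.06 − 0.26×0.22 = 0.003.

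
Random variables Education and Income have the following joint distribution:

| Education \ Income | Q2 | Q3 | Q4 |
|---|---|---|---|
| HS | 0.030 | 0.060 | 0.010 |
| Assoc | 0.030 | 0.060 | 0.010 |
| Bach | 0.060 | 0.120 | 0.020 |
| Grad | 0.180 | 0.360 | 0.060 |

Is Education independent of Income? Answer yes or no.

yes

Every cell satisfies P(Education,Income) = P(Education)·P(Income). For instance P(Education=Grad) = 0.600, P(Income=Q2) = 0.300, and 0.600×0.300 = 0.180 matches the joint entry. So Education and Income are independent.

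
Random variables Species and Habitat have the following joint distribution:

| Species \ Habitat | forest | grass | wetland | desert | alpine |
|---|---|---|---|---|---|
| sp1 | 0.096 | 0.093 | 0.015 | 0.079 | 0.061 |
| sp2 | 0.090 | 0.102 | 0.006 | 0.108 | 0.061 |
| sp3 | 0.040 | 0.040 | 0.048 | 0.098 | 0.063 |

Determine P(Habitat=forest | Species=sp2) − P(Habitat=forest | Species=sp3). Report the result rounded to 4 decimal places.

P(Species=sp2) = 0.090 + 0.102 + 0.006 + 0.108 + 0.061 = 0.367; P(Habitat=forest | Species=sp2) = 0.090/0.367 = 0.24523.
P(Species=sp3) = 0.040 + 0.040 + 0.048 + 0.098 + 0.063 = 0.289; P(Habitat=forest | Species=sp3) = 0.040/0.289 = 0.13841.
Difference = 0.1068.

0.1068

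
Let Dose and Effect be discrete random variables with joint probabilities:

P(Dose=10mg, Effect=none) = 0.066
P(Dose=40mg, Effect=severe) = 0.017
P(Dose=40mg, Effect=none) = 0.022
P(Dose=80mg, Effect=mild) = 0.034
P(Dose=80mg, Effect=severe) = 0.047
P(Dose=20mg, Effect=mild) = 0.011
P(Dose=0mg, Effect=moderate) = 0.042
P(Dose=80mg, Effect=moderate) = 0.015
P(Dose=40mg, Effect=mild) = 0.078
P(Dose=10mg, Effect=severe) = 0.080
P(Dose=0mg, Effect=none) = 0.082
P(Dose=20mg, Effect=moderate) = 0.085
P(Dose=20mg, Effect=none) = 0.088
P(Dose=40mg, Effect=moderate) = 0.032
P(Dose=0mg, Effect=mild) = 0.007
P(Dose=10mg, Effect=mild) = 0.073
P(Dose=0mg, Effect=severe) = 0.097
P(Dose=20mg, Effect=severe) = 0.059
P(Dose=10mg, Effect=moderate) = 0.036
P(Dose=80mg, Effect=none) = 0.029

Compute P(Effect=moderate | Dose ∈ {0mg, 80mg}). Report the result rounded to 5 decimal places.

P(Dose=0mg) = 0.082 + 0.007 + 0.042 + 0.097 = 0.228.
P(Dose=80mg) = 0.029 + 0.034 + 0.015 + 0.047 = 0.125.
P(Dose ∈ {0mg, 80mg}) = 0.228 + 0.125 = 0.353; P(Effect=moderate, Dose ∈ {0mg, 80mg}) = 0.042 + 0.015 = 0.057.
P(Effect=moderate | Dose ∈ {0mg, 80mg}) = 0.057/0.353 = 0.16147.

0.16147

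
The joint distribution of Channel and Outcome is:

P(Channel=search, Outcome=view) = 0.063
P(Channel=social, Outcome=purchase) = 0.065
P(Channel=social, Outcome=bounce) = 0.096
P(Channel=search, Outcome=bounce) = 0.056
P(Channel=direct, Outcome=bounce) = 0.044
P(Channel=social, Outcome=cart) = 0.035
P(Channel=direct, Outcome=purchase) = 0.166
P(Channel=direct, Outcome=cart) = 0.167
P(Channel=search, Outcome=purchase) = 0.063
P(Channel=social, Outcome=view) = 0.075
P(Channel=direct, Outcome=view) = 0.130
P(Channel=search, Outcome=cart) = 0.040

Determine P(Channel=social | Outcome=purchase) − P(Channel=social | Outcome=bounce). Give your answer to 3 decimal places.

P(Outcome=purchase) = 0.063 + 0.065 + 0.166 = 0.294; P(Channel=social | Outcome=purchase) = 0.065/0.294 = 0.2211.
P(Outcome=bounce) = 0.056 + 0.096 + 0.044 = 0.196; P(Channel=social | Outcome=bounce) = 0.096/0.196 = 0.4898.
Difference = -0.269.

-0.269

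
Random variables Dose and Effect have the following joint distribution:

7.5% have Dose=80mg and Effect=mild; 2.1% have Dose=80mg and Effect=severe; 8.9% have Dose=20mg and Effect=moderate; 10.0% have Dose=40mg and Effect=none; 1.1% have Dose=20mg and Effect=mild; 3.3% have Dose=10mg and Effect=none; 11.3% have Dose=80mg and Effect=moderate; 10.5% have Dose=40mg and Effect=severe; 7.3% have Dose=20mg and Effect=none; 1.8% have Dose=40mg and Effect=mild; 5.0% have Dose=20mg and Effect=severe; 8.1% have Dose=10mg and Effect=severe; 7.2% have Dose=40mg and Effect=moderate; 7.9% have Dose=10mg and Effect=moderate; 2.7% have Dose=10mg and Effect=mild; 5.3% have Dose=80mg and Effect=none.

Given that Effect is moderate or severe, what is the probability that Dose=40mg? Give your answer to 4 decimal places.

P(Effect=moderate) = 0.079 + 0.089 + 0.072 + 0.113 = 0.353.
P(Effect=severe) = 0.081 + 0.050 + 0.105 + 0.021 = 0.257.
P(Effect ∈ {moderate, severe}) = 0.353 + 0.257 = 0.610; P(Dose=40mg, Effect ∈ {moderate, severe}) = 0.072 + 0.105 = 0.177.
P(Dose=40mg | Effect ∈ {moderate, severe}) = 0.177/0.610 = 0.2902.

0.2902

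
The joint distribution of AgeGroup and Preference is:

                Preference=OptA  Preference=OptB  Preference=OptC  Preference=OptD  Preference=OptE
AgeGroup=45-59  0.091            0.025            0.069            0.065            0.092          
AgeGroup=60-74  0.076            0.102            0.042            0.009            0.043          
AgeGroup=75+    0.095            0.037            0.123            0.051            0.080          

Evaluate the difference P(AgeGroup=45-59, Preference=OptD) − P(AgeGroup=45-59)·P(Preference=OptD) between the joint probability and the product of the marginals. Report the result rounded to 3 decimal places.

0.022

P(AgeGroup=45-59) = 0.091 + 0.025 + 0.069 + 0.065 + 0.092 = 0.342.
P(Preference=OptD) = 0.065 + 0.009 + 0.051 = 0.125.
P(AgeGroup=45-59, Preference=OptD) − P(AgeGroup=45-59)P(Preference=OptD) = 0.065 − 0.342×0.125 = 0.022.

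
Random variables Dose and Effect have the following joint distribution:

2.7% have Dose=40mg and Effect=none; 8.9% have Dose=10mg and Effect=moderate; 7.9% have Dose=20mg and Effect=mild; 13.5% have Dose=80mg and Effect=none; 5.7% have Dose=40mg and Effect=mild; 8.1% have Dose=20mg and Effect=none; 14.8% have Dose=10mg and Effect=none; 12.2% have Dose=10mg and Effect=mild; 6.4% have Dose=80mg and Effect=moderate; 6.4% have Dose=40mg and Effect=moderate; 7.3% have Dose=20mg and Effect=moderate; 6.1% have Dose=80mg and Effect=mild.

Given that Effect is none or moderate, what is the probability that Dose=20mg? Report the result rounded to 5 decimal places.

P(Effect=none) = 0.148 + 0.081 + 0.027 + 0.135 = 0.391.
P(Effect=moderate) = 0.089 + 0.073 + 0.064 + 0.064 = 0.290.
P(Effect ∈ {none, moderate}) = 0.391 + 0.290 = 0.681; P(Dose=20mg, Effect ∈ {none, moderate}) = 0.081 + 0.073 = 0.154.
P(Dose=20mg | Effect ∈ {none, moderate}) = 0.154/0.681 = 0.22614.

0.22614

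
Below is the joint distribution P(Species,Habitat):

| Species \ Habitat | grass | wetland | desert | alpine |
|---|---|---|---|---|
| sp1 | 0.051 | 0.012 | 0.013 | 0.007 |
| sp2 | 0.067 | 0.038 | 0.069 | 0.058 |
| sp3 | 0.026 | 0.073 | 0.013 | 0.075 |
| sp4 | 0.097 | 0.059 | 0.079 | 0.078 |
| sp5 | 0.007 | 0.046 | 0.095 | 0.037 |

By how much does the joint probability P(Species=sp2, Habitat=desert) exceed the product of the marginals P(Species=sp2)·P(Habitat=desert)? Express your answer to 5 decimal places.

0.00659

P(Species=sp2) = 0.067 + 0.038 + 0.069 + 0.058 = 0.232.
P(Habitat=desert) = 0.013 + 0.069 + 0.013 + 0.079 + 0.095 = 0.269.
P(Species=sp2, Habitat=desert) − P(Species=sp2)P(Habitat=desert) = 0.069 − 0.232×0.269 = 0.00659.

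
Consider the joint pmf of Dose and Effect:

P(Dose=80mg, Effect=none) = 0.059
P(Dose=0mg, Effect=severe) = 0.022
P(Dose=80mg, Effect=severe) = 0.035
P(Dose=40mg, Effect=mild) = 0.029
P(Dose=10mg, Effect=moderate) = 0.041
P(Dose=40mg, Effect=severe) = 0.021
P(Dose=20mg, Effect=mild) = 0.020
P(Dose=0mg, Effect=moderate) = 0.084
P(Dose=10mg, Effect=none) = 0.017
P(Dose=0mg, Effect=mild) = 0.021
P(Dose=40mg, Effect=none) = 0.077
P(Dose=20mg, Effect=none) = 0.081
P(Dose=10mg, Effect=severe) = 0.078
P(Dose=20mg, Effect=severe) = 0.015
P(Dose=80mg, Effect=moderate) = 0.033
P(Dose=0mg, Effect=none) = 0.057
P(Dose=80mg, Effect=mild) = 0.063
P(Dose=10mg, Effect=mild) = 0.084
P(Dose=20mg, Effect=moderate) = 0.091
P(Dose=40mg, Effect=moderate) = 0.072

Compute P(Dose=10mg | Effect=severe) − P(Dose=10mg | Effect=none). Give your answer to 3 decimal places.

P(Effect=severe) = 0.022 + 0.078 + 0.015 + 0.021 + 0.035 = 0.171; P(Dose=10mg | Effect=severe) = 0.078/0.171 = 0.4561.
P(Effect=none) = 0.057 + 0.017 + 0.081 + 0.077 + 0.059 = 0.291; P(Dose=10mg | Effect=none) = 0.017/0.291 = 0.0584.
Difference = 0.398.

0.398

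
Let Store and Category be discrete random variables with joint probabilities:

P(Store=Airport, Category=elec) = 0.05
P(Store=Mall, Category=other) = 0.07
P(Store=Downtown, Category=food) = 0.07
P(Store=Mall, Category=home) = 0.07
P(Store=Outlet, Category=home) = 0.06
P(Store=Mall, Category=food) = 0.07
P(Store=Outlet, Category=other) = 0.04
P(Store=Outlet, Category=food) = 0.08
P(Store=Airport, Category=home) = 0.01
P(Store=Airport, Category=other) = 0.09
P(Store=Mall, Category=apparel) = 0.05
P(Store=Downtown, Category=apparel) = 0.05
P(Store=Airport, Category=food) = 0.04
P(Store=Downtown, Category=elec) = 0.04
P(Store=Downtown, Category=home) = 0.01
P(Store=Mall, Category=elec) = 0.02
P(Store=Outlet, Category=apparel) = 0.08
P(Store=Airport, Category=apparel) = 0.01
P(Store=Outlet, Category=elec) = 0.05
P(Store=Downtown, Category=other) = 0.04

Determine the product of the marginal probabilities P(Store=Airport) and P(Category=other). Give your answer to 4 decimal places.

P(Store=Airport) = 0.04 + 0.01 + 0.05 + 0.01 + 0.09 = 0.20.
P(Category=other) = 0.04 + 0.07 + 0.09 + 0.04 = 0.24.
Product: 0.20 × 0.24 = 0.0480.

0.0480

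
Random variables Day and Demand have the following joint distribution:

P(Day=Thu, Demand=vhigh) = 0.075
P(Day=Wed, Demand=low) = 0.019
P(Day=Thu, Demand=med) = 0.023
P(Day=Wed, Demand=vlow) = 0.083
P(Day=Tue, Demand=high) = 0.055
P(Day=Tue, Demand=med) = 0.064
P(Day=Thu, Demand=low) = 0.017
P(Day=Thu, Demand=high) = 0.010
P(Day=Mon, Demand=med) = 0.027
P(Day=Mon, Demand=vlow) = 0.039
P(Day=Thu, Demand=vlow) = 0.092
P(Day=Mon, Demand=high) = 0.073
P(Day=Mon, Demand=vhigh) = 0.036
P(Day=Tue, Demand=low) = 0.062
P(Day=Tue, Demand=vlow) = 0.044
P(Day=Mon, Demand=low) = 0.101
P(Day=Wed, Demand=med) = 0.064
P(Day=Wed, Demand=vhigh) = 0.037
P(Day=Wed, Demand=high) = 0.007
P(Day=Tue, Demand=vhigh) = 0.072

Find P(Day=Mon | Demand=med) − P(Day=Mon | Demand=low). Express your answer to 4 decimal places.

P(Demand=med) = 0.027 + 0.064 + 0.064 + 0.023 = 0.178; P(Day=Mon | Demand=med) = 0.027/0.178 = 0.15169.
P(Demand=low) = 0.101 + 0.062 + 0.019 + 0.017 = 0.199; P(Day=Mon | Demand=low) = 0.101/0.199 = 0.50754.
Difference = -0.3559.

-0.3559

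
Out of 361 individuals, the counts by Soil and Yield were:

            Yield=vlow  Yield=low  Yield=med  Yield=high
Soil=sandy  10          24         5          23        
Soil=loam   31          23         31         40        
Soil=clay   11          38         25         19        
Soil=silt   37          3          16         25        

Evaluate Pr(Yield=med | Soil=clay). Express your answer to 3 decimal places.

0.269

Total with Soil=clay: 11 + 38 + 25 + 19 = 93.
P(Yield=med | Soil=clay) = 25/93 = 0.269.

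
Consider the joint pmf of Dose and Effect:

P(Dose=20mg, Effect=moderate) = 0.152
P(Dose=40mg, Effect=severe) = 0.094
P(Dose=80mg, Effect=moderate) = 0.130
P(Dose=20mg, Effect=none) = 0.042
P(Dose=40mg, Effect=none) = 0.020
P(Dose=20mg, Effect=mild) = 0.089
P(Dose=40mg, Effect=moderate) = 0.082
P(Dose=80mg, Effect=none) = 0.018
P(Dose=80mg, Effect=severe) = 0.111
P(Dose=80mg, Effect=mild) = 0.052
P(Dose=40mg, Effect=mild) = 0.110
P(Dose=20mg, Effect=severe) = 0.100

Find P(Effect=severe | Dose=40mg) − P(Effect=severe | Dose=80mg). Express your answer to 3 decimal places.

P(Dose=40mg) = 0.020 + 0.110 + 0.082 + 0.094 = 0.306; P(Effect=severe | Dose=40mg) = 0.094/0.306 = 0.3072.
P(Dose=80mg) = 0.018 + 0.052 + 0.130 + 0.111 = 0.311; P(Effect=severe | Dose=80mg) = 0.111/0.311 = 0.3569.
Difference = -0.050.

-0.050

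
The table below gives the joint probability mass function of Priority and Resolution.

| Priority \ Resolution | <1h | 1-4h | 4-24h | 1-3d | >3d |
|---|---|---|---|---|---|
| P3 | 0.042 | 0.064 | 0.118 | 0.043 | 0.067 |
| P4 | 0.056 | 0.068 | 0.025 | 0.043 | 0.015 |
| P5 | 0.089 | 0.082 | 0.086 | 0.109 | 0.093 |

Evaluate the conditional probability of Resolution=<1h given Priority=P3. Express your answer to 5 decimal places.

0.12575

P(Priority=P3) = 0.042 + 0.064 + 0.118 + 0.043 + 0.067 = 0.334.
P(Resolution=<1h | Priority=P3) = 0.042/0.334 = 0.12575.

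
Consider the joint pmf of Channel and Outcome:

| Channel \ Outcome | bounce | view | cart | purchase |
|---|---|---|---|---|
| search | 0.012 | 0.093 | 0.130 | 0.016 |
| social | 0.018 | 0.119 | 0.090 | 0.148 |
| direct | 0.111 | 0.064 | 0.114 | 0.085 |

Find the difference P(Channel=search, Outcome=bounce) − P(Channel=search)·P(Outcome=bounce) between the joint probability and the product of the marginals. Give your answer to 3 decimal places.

P(Channel=search) = 0.012 + 0.093 + 0.130 + 0.016 = 0.251.
P(Outcome=bounce) = 0.012 + 0.018 + 0.111 = 0.141.
P(Channel=search, Outcome=bounce) − P(Channel=search)P(Outcome=bounce) = 0.012 − 0.251×0.141 = -0.023.

-0.023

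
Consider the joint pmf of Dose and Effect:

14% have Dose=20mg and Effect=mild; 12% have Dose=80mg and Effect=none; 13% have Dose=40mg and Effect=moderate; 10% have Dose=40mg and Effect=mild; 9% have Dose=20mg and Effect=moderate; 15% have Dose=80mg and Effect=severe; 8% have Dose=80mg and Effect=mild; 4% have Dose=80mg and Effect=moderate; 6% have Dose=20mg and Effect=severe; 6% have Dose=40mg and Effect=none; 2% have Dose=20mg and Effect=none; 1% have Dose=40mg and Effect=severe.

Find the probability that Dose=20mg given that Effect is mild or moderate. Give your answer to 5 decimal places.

0.39655

P(Effect=mild) = 0.14 + 0.10 + 0.08 = 0.32.
P(Effect=moderate) = 0.09 + 0.13 + 0.04 = 0.26.
P(Effect ∈ {mild, moderate}) = 0.32 + 0.26 = 0.58; P(Dose=20mg, Effect ∈ {mild, moderate}) = 0.14 + 0.09 = 0.23.
P(Dose=20mg | Effect ∈ {mild, moderate}) = 0.23/0.58 = 0.39655.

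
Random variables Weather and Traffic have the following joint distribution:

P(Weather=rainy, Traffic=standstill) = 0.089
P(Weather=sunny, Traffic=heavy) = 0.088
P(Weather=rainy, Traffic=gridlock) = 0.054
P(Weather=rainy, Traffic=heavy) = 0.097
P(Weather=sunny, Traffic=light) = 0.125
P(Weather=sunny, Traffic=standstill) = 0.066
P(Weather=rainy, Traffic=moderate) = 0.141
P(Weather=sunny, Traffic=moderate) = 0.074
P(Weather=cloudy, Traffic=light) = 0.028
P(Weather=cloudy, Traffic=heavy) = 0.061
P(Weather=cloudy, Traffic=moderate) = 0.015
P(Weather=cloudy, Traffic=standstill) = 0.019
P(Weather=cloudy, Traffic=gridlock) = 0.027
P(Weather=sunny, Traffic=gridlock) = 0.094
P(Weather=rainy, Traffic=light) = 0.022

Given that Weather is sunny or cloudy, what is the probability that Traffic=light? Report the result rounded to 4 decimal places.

0.2563

P(Weather=sunny) = 0.125 + 0.074 + 0.088 + 0.094 + 0.066 = 0.447.
P(Weather=cloudy) = 0.028 + 0.015 + 0.061 + 0.027 + 0.019 = 0.150.
P(Weather ∈ {sunny, cloudy}) = 0.447 + 0.150 = 0.597; P(Traffic=light, Weather ∈ {sunny, cloudy}) = 0.125 + 0.028 = 0.153.
P(Traffic=light | Weather ∈ {sunny, cloudy}) = 0.153/0.597 = 0.2563.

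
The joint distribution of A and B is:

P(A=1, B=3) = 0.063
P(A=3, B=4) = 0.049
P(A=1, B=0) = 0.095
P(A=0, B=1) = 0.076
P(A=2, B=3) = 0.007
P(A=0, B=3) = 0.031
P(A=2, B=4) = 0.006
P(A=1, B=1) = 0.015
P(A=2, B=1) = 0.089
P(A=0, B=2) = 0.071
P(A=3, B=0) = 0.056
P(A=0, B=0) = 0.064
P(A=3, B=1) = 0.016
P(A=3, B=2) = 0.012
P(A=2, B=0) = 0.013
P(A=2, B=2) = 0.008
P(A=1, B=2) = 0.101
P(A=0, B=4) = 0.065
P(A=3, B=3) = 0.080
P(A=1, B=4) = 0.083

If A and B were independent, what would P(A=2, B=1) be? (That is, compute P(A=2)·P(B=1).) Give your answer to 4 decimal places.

0.0241

P(A=2) = 0.013 + 0.089 + 0.008 + 0.007 + 0.006 = 0.123.
P(B=1) = 0.076 + 0.015 + 0.089 + 0.016 = 0.196.
Product: 0.123 × 0.196 = 0.0241.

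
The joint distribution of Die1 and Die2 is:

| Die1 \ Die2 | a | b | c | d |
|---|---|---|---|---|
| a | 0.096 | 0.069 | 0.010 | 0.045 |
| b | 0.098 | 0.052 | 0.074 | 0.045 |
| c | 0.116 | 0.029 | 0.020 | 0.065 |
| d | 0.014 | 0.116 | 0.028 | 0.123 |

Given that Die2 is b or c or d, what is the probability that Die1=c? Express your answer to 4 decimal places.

P(Die2=b) = 0.069 + 0.052 + 0.029 + 0.116 = 0.266.
P(Die2=c) = 0.010 + 0.074 + 0.020 + 0.028 = 0.132.
P(Die2=d) = 0.045 + 0.045 + 0.065 + 0.123 = 0.278.
P(Die2 ∈ {b, c, d}) = 0.266 + 0.132 + 0.278 = 0.676; P(Die1=c, Die2 ∈ {b, c, d}) = 0.029 + 0.020 + 0.065 = 0.114.
P(Die1=c | Die2 ∈ {b, c, d}) = 0.114/0.676 = 0.1686.

0.1686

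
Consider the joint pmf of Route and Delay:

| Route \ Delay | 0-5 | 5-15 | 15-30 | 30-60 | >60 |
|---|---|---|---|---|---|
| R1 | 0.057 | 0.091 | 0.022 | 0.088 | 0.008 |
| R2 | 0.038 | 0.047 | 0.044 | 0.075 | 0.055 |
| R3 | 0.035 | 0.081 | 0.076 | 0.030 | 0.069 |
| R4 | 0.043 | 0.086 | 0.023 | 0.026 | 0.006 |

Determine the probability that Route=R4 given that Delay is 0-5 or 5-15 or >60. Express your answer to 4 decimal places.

P(Delay=0-5) = 0.057 + 0.038 + 0.035 + 0.043 = 0.173.
P(Delay=5-15) = 0.091 + 0.047 + 0.081 + 0.086 = 0.305.
P(Delay=>60) = 0.008 + 0.055 + 0.069 + 0.006 = 0.138.
P(Delay ∈ {0-5, 5-15, >60}) = 0.173 + 0.305 + 0.138 = 0.616; P(Route=R4, Delay ∈ {0-5, 5-15, >60}) = 0.043 + 0.086 + 0.006 = 0.135.
P(Route=R4 | Delay ∈ {0-5, 5-15, >60}) = 0.135/0.616 = 0.2192.

0.2192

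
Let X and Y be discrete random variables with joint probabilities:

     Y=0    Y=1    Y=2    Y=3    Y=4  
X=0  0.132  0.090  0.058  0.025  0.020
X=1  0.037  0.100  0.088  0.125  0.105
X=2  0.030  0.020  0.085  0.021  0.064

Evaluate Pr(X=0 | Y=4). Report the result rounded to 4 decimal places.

P(Y=4) = 0.020 + 0.105 + 0.064 = 0.189.
P(X=0 | Y=4) = 0.020/0.189 = 0.1058.

0.1058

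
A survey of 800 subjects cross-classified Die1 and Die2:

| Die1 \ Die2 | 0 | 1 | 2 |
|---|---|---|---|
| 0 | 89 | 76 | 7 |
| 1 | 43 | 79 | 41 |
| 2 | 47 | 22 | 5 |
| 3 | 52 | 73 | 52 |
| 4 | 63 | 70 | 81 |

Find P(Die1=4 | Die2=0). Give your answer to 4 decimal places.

0.2143

Total with Die2=0: 89 + 43 + 47 + 52 + 63 = 294.
P(Die1=4 | Die2=0) = 63/294 = 0.2143.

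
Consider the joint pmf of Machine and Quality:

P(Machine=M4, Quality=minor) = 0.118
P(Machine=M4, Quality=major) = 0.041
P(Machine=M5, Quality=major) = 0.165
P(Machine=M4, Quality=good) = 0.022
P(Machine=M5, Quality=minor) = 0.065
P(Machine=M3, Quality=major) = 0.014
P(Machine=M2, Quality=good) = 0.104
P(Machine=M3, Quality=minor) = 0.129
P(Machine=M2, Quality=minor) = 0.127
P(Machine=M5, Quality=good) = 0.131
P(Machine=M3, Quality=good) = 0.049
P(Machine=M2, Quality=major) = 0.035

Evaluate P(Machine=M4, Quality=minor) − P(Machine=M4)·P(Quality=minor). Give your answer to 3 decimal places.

0.039

P(Machine=M4) = 0.022 + 0.118 + 0.041 = 0.181.
P(Quality=minor) = 0.127 + 0.129 + 0.118 + 0.065 = 0.439.
P(Machine=M4, Quality=minor) − P(Machine=M4)P(Quality=minor) = 0.118 − 0.181×0.439 = 0.039.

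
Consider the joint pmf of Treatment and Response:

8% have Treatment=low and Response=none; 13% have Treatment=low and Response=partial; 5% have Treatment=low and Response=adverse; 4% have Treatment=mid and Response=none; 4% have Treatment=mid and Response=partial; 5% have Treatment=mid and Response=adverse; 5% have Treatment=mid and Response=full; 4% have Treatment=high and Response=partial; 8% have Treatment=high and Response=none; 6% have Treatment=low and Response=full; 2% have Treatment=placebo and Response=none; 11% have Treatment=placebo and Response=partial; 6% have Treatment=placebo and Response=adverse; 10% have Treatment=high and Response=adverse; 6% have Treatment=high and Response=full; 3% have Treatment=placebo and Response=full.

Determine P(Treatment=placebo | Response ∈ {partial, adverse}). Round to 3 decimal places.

P(Response=partial) = 0.11 + 0.13 + 0.04 + 0.04 = 0.32.
P(Response=adverse) = 0.06 + 0.05 + 0.05 + 0.10 = 0.26.
P(Response ∈ {partial, adverse}) = 0.32 + 0.26 = 0.58; P(Treatment=placebo, Response ∈ {partial, adverse}) = 0.11 + 0.06 = 0.17.
P(Treatment=placebo | Response ∈ {partial, adverse}) = 0.17/0.58 = 0.293.

0.293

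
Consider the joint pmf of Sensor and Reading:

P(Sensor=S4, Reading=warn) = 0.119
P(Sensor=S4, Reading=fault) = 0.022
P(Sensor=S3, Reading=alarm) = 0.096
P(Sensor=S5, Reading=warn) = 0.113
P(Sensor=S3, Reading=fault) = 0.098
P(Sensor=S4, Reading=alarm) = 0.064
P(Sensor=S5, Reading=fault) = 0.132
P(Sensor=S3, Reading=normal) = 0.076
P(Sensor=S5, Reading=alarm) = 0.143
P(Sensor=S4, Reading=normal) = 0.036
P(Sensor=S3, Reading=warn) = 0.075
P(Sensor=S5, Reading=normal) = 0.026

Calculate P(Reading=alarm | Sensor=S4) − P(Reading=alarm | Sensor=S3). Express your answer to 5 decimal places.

-0.01270

P(Sensor=S4) = 0.036 + 0.119 + 0.064 + 0.022 = 0.241; P(Reading=alarm | Sensor=S4) = 0.064/0.241 = 0.265560.
P(Sensor=S3) = 0.076 + 0.075 + 0.096 + 0.098 = 0.345; P(Reading=alarm | Sensor=S3) = 0.096/0.345 = 0.278261.
Difference = -0.01270.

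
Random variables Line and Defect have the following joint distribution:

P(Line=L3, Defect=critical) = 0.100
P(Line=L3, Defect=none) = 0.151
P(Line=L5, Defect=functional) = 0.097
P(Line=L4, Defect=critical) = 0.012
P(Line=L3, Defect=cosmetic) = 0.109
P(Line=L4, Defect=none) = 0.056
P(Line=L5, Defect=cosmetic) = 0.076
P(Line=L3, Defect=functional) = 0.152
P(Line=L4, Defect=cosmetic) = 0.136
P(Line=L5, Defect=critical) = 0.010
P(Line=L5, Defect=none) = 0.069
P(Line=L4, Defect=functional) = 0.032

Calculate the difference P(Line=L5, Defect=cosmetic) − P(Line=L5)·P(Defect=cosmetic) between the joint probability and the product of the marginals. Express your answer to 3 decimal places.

P(Line=L5) = 0.069 + 0.076 + 0.097 + 0.010 = 0.252.
P(Defect=cosmetic) = 0.109 + 0.136 + 0.076 = 0.321.
P(Line=L5, Defect=cosmetic) − P(Line=L5)P(Defect=cosmetic) = 0.076 − 0.252×0.321 = -0.005.

-0.005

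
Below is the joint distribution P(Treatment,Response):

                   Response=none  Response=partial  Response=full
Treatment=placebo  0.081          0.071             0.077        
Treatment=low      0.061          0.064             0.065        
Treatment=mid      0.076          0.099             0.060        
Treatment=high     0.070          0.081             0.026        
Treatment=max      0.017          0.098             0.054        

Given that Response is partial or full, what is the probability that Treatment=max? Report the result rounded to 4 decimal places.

P(Response=partial) = 0.071 + 0.064 + 0.099 + 0.081 + 0.098 = 0.413.
P(Response=full) = 0.077 + 0.065 + 0.060 + 0.026 + 0.054 = 0.282.
P(Response ∈ {partial, full}) = 0.413 + 0.282 = 0.695; P(Treatment=max, Response ∈ {partial, full}) = 0.098 + 0.054 = 0.152.
P(Treatment=max | Response ∈ {partial, full}) = 0.152/0.695 = 0.2187.

0.2187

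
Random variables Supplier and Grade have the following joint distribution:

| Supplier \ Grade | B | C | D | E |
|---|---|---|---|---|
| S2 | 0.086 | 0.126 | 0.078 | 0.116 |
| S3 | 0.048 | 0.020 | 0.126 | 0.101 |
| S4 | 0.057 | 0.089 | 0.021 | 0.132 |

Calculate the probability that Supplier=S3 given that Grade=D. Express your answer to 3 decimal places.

P(Grade=D) = 0.078 + 0.126 + 0.021 = 0.225.
P(Supplier=S3 | Grade=D) = 0.126/0.225 = 0.560.

0.560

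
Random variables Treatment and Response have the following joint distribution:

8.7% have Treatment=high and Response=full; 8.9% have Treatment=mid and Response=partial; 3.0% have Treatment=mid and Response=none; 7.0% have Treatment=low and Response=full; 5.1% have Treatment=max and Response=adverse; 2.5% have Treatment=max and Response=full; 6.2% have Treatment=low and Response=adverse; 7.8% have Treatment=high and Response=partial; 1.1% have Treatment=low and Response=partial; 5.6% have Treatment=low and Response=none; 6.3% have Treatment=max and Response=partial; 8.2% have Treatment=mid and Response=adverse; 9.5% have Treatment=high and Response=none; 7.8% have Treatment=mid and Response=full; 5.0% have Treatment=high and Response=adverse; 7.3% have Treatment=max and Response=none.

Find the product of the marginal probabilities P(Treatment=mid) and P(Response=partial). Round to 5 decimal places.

P(Treatment=mid) = 0.030 + 0.089 + 0.078 + 0.082 = 0.279.
P(Response=partial) = 0.011 + 0.089 + 0.078 + 0.063 = 0.241.
Product: 0.279 × 0.241 = 0.06724.

0.06724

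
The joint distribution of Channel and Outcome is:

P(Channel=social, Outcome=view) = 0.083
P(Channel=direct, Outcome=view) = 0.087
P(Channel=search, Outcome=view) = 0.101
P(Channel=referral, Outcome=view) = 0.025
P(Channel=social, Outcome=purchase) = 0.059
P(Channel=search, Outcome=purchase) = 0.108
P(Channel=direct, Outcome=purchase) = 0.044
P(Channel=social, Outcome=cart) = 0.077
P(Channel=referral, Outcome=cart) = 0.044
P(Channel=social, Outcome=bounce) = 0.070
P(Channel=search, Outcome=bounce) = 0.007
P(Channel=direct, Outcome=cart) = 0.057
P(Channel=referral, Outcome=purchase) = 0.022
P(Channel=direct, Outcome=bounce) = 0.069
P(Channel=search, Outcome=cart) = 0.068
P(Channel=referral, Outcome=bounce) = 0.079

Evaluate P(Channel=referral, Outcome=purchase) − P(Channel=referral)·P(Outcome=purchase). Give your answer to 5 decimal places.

P(Channel=referral) = 0.079 + 0.025 + 0.044 + 0.022 = 0.170.
P(Outcome=purchase) = 0.108 + 0.059 + 0.044 + 0.022 = 0.233.
P(Channel=referral, Outcome=purchase) − P(Channel=referral)P(Outcome=purchase) = 0.022 − 0.170×0.233 = -0.01761.

-0.01761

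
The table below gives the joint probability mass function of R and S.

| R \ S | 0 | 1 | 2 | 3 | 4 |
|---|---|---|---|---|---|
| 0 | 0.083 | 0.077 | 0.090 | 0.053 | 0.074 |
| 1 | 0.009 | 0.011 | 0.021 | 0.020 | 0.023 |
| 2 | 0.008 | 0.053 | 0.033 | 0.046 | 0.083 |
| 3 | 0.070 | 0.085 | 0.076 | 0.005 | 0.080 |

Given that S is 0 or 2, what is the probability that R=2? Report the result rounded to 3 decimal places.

0.105

P(S=0) = 0.083 + 0.009 + 0.008 + 0.070 = 0.170.
P(S=2) = 0.090 + 0.021 + 0.033 + 0.076 = 0.220.
P(S ∈ {0, 2}) = 0.170 + 0.220 = 0.390; P(R=2, S ∈ {0, 2}) = 0.008 + 0.033 = 0.041.
P(R=2 | S ∈ {0, 2}) = 0.041/0.390 = 0.105.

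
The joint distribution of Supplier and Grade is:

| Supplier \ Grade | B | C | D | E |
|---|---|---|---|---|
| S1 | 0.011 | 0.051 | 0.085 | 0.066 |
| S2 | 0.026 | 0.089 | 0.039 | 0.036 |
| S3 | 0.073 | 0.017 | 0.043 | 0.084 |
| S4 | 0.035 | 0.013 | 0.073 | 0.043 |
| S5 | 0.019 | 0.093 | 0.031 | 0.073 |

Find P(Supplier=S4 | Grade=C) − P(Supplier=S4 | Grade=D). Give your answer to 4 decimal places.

P(Grade=C) = 0.051 + 0.089 + 0.017 + 0.013 + 0.093 = 0.263; P(Supplier=S4 | Grade=C) = 0.013/0.263 = 0.04943.
P(Grade=D) = 0.085 + 0.039 + 0.043 + 0.073 + 0.031 = 0.271; P(Supplier=S4 | Grade=D) = 0.073/0.271 = 0.26937.
Difference = -0.2199.

-0.2199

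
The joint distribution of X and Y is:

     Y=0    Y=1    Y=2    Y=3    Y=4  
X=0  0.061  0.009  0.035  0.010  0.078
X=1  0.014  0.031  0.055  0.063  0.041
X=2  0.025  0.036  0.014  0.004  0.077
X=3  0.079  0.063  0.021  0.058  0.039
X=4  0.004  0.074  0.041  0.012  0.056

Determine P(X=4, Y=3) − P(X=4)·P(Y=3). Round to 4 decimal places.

-0.0155

P(X=4) = 0.004 + 0.074 + 0.041 + 0.012 + 0.056 = 0.187.
P(Y=3) = 0.010 + 0.063 + 0.004 + 0.058 + 0.012 = 0.147.
P(X=4, Y=3) − P(X=4)P(Y=3) = 0.012 − 0.187×0.147 = -0.0155.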